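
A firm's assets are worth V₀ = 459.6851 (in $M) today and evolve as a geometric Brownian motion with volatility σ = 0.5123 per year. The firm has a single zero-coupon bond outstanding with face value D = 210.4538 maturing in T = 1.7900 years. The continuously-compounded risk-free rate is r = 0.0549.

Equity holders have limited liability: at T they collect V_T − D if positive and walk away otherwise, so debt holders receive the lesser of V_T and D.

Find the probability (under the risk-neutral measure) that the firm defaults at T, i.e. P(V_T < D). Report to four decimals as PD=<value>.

d₁ = [ln(V₀/D) + (r + σ²/2)T] / (σ√T)
   = [ln(459.6851/210.4538) + (0.0549 + 0.5·0.5123²)·1.7900] / (0.5123·√1.7900)
   = [0.781276 + 0.333165] / 0.685411 = 1.625946
d₂ = d₁ − σ√T = 1.625946 − 0.685411 = 0.940535
risk-neutral PD = N(−d₂) = N(-0.940535) = 0.173472

PD=0.1735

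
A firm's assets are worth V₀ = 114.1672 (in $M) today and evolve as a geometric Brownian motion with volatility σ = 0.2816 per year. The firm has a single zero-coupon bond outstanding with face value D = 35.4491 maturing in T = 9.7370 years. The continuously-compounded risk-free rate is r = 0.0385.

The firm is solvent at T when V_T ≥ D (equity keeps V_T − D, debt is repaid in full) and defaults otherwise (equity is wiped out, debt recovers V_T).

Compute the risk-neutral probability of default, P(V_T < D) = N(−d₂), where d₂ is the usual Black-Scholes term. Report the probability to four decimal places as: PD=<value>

d₁ = [ln(V₀/D) + (r + σ²/2)T] / (σ√T)
   = [ln(114.1672/35.4491) + (0.0385 + 0.5·0.2816²)·9.7370] / (0.2816·√9.7370)
   = [1.169566 + 0.760940] / 0.878709 = 2.196979
d₂ = d₁ − σ√T = 2.196979 − 0.878709 = 1.318269
risk-neutral PD = N(−d₂) = N(-1.318269) = 0.093707

PD=0.0937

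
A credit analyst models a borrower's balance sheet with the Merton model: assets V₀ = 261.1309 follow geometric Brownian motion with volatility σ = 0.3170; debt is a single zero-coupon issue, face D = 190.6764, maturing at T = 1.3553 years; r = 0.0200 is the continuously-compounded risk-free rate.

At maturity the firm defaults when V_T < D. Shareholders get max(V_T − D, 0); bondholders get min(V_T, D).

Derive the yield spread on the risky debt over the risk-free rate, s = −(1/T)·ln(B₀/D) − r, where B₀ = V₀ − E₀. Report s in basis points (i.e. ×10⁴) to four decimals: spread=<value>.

spread=312.8096

d₁ = [ln(V₀/D) + (r + σ²/2)T] / (σ√T)
   = [ln(261.1309/190.6764) + (0.0200 + 0.5·0.3170²)·1.3553] / (0.3170·√1.3553)
   = [0.314444 + 0.095202] / 0.369043 = 1.110024
d₂ = d₁ − σ√T = 1.110024 − 0.369043 = 0.740981
N(d₁) = 0.866506,  N(d₂) = 0.770647,  e^(−rT) = 0.973258
E₀ = V₀·N(d₁) − D·e^(−rT)·N(d₂)
   = 261.1309·0.866506 − 190.6764·0.973258·0.770647 = 83.256682
B₀ = V₀ − E₀ = 261.1309 − 83.256682 = 177.874218
spread = −(1/T)·ln(B₀/D) − r = −(1/1.3553)·ln(177.874218/190.6764) − 0.0200 = 0.03128096
in basis points: 0.03128096 × 10⁴ = 312.8096 bp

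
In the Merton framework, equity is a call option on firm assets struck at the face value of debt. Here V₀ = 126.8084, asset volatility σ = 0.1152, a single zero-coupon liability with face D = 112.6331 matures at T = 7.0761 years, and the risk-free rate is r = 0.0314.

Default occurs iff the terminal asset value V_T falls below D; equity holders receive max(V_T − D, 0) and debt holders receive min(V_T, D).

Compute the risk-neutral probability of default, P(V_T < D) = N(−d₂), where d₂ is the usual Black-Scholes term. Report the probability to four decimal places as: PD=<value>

PD=0.1689

d₁ = [ln(V₀/D) + (r + σ²/2)T] / (σ√T)
   = [ln(126.8084/112.6331) + (0.0314 + 0.5·0.1152²)·7.0761] / (0.1152·√7.0761)
   = [0.118542 + 0.269143] / 0.306443 = 1.265113
d₂ = d₁ − σ√T = 1.265113 − 0.306443 = 0.958670
risk-neutral PD = N(−d₂) = N(-0.958670) = 0.168862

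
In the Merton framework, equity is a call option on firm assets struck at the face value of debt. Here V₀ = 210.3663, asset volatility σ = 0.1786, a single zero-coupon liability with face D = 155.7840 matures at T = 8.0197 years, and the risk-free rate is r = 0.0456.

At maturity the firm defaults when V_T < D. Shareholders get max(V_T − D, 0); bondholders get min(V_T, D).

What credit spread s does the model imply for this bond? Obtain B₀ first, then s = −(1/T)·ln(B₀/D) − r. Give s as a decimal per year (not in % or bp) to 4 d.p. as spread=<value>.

d₁ = [ln(V₀/D) + (r + σ²/2)T] / (σ√T)
   = [ln(210.3663/155.7840) + (0.0456 + 0.5·0.1786²)·8.0197] / (0.1786·√8.0197)
   = [0.300380 + 0.493604] / 0.505779 = 1.569825
d₂ = d₁ − σ√T = 1.569825 − 0.505779 = 1.064047
N(d₁) = 0.941772,  N(d₂) = 0.856346,  e^(−rT) = 0.693712
E₀ = V₀·N(d₁) − D·e^(−rT)·N(d₂)
   = 210.3663·0.941772 − 155.7840·0.693712·0.856346 = 105.572434
B₀ = V₀ − E₀ = 210.3663 − 105.572434 = 104.793866
spread = −(1/T)·ln(B₀/D) − r = −(1/8.0197)·ln(104.793866/155.7840) − 0.0456 = 0.00383766

spread=0.0038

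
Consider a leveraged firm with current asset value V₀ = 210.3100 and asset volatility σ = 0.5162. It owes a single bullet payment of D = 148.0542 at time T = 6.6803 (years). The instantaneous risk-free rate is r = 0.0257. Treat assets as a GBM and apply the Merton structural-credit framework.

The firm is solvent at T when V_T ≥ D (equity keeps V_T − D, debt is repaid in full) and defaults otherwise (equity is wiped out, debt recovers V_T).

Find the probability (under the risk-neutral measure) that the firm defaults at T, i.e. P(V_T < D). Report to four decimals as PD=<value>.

PD=0.6085

d₁ = [ln(V₀/D) + (r + σ²/2)T] / (σ√T)
   = [ln(210.3100/148.0542) + (0.0257 + 0.5·0.5162²)·6.6803] / (0.5162·√6.6803)
   = [0.351004 + 1.061708] / 1.334185 = 1.058858
d₂ = d₁ − σ√T = 1.058858 − 1.334185 = -0.275327
risk-neutral PD = N(−d₂) = N(0.275327) = 0.608467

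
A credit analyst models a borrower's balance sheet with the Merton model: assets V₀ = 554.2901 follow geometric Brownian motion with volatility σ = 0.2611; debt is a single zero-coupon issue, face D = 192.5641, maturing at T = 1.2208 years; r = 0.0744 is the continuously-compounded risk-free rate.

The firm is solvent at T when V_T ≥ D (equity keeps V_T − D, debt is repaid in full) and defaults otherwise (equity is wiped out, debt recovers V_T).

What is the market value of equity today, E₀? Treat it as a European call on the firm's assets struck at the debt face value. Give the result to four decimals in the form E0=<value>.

d₁ = [ln(V₀/D) + (r + σ²/2)T] / (σ√T)
   = [ln(554.2901/192.5641) + (0.0744 + 0.5·0.2611²)·1.2208] / (0.2611·√1.2208)
   = [1.057259 + 0.132440] / 0.288489 = 4.123900
d₂ = d₁ − σ√T = 4.123900 − 0.288489 = 3.835411
N(d₁) = 0.999981,  N(d₂) = 0.999937,  e^(−rT) = 0.913175
E₀ = V₀·N(d₁) − D·e^(−rT)·N(d₂)
   = 554.2901·0.999981 − 192.5641·0.913175·0.999937 = 378.446037

E0=378.4460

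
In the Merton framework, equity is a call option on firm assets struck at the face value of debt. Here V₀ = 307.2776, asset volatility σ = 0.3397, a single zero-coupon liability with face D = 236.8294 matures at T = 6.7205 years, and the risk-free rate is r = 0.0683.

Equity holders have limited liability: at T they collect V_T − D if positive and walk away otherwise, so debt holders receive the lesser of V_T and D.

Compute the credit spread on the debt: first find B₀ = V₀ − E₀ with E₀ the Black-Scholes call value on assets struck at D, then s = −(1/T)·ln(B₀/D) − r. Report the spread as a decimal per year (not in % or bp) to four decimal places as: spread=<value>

spread=0.0223

d₁ = [ln(V₀/D) + (r + σ²/2)T] / (σ√T)
   = [ln(307.2776/236.8294) + (0.0683 + 0.5·0.3397²)·6.7205] / (0.3397·√6.7205)
   = [0.260412 + 0.846770] / 0.880636 = 1.257252
d₂ = d₁ − σ√T = 1.257252 − 0.880636 = 0.376616
N(d₁) = 0.895669,  N(d₂) = 0.646771,  e^(−rT) = 0.631909
E₀ = V₀·N(d₁) − D·e^(−rT)·N(d₂)
   = 307.2776·0.895669 − 236.8294·0.631909·0.646771 = 178.426775
B₀ = V₀ − E₀ = 307.2776 − 178.426775 = 128.850825
spread = −(1/T)·ln(B₀/D) − r = −(1/6.7205)·ln(128.850825/236.8294) − 0.0683 = 0.02227134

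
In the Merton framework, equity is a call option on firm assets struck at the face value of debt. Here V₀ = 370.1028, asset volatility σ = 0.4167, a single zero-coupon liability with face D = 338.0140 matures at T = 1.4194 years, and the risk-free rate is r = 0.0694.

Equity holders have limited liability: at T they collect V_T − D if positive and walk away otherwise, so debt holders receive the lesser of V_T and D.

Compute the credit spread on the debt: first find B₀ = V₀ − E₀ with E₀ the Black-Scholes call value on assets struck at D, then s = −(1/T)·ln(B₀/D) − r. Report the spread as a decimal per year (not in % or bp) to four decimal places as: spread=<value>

d₁ = [ln(V₀/D) + (r + σ²/2)T] / (σ√T)
   = [ln(370.1028/338.0140) + (0.0694 + 0.5·0.4167²)·1.4194] / (0.4167·√1.4194)
   = [0.090693 + 0.221738] / 0.496450 = 0.629330
d₂ = d₁ − σ√T = 0.629330 − 0.496450 = 0.132880
N(d₁) = 0.735434,  N(d₂) = 0.552856,  e^(−rT) = 0.906190
E₀ = V₀·N(d₁) − D·e^(−rT)·N(d₂)
   = 370.1028·0.735434 − 338.0140·0.906190·0.552856 = 102.843596
B₀ = V₀ − E₀ = 370.1028 − 102.843596 = 267.259204
spread = −(1/T)·ln(B₀/D) − r = −(1/1.4194)·ln(267.259204/338.0140) − 0.0694 = 0.09607015

spread=0.0961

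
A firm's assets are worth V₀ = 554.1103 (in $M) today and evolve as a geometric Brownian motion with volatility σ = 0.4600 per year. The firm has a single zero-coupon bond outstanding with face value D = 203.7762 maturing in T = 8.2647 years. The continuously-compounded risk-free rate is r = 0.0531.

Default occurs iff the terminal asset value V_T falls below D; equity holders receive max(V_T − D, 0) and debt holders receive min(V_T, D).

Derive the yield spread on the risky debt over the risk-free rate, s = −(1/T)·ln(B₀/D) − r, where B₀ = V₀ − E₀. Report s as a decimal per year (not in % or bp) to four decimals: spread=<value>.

d₁ = [ln(V₀/D) + (r + σ²/2)T] / (σ√T)
   = [ln(554.1103/203.7762) + (0.0531 + 0.5·0.4600²)·8.2647] / (0.4600·√8.2647)
   = [1.000341 + 1.313261] / 1.322426 = 1.749514
d₂ = d₁ − σ√T = 1.749514 − 1.322426 = 0.427088
N(d₁) = 0.959899,  N(d₂) = 0.665342,  e^(−rT) = 0.644774
E₀ = V₀·N(d₁) − D·e^(−rT)·N(d₂)
   = 554.1103·0.959899 − 203.7762·0.644774·0.665342 = 444.470812
B₀ = V₀ − E₀ = 554.1103 − 444.470812 = 109.639488
spread = −(1/T)·ln(B₀/D) − r = −(1/8.2647)·ln(109.639488/203.7762) − 0.0531 = 0.02189664

spread=0.0219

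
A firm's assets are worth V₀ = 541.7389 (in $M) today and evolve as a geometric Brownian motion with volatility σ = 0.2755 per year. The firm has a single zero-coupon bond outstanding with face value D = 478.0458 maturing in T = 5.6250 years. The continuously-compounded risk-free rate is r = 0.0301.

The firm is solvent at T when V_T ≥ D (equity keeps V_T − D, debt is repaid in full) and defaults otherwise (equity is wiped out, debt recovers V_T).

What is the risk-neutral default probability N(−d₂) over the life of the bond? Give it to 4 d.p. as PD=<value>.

d₁ = [ln(V₀/D) + (r + σ²/2)T] / (σ√T)
   = [ln(541.7389/478.0458) + (0.0301 + 0.5·0.2755²)·5.6250] / (0.2755·√5.6250)
   = [0.125078 + 0.382782] / 0.653406 = 0.777250
d₂ = d₁ − σ√T = 0.777250 − 0.653406 = 0.123844
risk-neutral PD = N(−d₂) = N(-0.123844) = 0.450719

PD=0.4507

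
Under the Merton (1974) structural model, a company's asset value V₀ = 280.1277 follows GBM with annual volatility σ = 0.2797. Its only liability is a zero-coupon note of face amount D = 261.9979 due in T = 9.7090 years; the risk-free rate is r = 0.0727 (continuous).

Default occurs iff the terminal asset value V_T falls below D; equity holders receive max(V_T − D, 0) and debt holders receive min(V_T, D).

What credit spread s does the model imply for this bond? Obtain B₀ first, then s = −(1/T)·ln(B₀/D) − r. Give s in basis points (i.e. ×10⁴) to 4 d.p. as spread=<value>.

spread=137.0509

d₁ = [ln(V₀/D) + (r + σ²/2)T] / (σ√T)
   = [ln(280.1277/261.9979) + (0.0727 + 0.5·0.2797²)·9.7090] / (0.2797·√9.7090)
   = [0.066909 + 1.085622] / 0.871525 = 1.322431
d₂ = d₁ − σ√T = 1.322431 − 0.871525 = 0.450906
N(d₁) = 0.906988,  N(d₂) = 0.673971,  e^(−rT) = 0.493692
E₀ = V₀·N(d₁) − D·e^(−rT)·N(d₂)
   = 280.1277·0.906988 − 261.9979·0.493692·0.673971 = 166.896753
B₀ = V₀ − E₀ = 280.1277 − 166.896753 = 113.230947
spread = −(1/T)·ln(B₀/D) − r = −(1/9.7090)·ln(113.230947/261.9979) − 0.0727 = 0.01370509
in basis points: 0.01370509 × 10⁴ = 137.0509 bp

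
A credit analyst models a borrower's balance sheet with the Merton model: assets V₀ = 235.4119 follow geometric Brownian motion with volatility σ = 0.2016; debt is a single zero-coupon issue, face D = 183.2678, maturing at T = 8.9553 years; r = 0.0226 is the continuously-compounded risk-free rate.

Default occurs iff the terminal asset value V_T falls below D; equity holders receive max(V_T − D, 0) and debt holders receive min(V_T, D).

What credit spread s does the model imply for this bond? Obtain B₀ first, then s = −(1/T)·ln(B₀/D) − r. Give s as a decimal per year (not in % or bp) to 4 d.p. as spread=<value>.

d₁ = [ln(V₀/D) + (r + σ²/2)T] / (σ√T)
   = [ln(235.4119/183.2678) + (0.0226 + 0.5·0.2016²)·8.9553] / (0.2016·√8.9553)
   = [0.250388 + 0.384373] / 0.603296 = 1.052155
d₂ = d₁ − σ√T = 1.052155 − 0.603296 = 0.448859
N(d₁) = 0.853636,  N(d₂) = 0.673233,  e^(−rT) = 0.816777
E₀ = V₀·N(d₁) − D·e^(−rT)·N(d₂)
   = 235.4119·0.853636 − 183.2678·0.816777·0.673233 = 100.180523
B₀ = V₀ − E₀ = 235.4119 − 100.180523 = 135.231377
spread = −(1/T)·ln(B₀/D) − r = −(1/8.9553)·ln(135.231377/183.2678) − 0.0226 = 0.01134205

spread=0.0113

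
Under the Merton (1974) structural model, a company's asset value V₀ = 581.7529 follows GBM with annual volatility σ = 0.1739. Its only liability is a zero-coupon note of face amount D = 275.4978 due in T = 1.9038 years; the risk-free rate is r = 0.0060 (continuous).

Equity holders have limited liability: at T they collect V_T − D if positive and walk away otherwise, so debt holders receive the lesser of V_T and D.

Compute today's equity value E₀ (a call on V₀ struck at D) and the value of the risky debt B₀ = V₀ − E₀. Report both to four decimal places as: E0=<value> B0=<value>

d₁ = [ln(V₀/D) + (r + σ²/2)T] / (σ√T)
   = [ln(581.7529/275.4978) + (0.0060 + 0.5·0.1739²)·1.9038] / (0.1739·√1.9038)
   = [0.747466 + 0.040209] / 0.239944 = 3.282745
d₂ = d₁ − σ√T = 3.282745 − 0.239944 = 3.042801
N(d₁) = 0.999486,  N(d₂) = 0.998828,  e^(−rT) = 0.988642
E₀ = V₀·N(d₁) − D·e^(−rT)·N(d₂)
   = 581.7529·0.999486 − 275.4978·0.988642·0.998828 = 309.404324
B₀ = V₀ − E₀ = 581.7529 − 309.404324 = 272.348576

E0=309.4043 B0=272.3486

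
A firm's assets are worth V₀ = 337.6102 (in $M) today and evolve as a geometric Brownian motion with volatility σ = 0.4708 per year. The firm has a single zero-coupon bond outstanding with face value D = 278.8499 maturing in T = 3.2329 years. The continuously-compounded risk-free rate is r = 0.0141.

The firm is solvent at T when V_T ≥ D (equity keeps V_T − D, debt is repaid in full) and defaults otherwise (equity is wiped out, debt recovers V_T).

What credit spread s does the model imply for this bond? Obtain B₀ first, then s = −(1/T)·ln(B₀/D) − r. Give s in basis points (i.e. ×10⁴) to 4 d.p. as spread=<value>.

spread=896.5811

d₁ = [ln(V₀/D) + (r + σ²/2)T] / (σ√T)
   = [ln(337.6102/278.8499) + (0.0141 + 0.5·0.4708²)·3.2329] / (0.4708·√3.2329)
   = [0.191218 + 0.403874] / 0.846511 = 0.702995
d₂ = d₁ − σ√T = 0.702995 − 0.846511 = -0.143516
N(d₁) = 0.758970,  N(d₂) = 0.442941,  e^(−rT) = 0.955439
E₀ = V₀·N(d₁) − D·e^(−rT)·N(d₂)
   = 337.6102·0.758970 − 278.8499·0.955439·0.442941 = 138.225913
B₀ = V₀ − E₀ = 337.6102 − 138.225913 = 199.384287
spread = −(1/T)·ln(B₀/D) − r = −(1/3.2329)·ln(199.384287/278.8499) − 0.0141 = 0.08965811
in basis points: 0.08965811 × 10⁴ = 896.5811 bp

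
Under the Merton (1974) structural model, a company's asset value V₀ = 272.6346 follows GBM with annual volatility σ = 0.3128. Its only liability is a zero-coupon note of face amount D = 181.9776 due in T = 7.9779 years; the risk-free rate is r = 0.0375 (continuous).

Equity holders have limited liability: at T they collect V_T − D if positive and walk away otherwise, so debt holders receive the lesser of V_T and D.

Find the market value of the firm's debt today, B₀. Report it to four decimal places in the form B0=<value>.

B0=115.5568

d₁ = [ln(V₀/D) + (r + σ²/2)T] / (σ√T)
   = [ln(272.6346/181.9776) + (0.0375 + 0.5·0.3128²)·7.9779] / (0.3128·√7.9779)
   = [0.404249 + 0.689465] / 0.883509 = 1.237921
d₂ = d₁ − σ√T = 1.237921 − 0.883509 = 0.354412
N(d₁) = 0.892127,  N(d₂) = 0.638485,  e^(−rT) = 0.741432
E₀ = V₀·N(d₁) − D·e^(−rT)·N(d₂)
   = 272.6346·0.892127 − 181.9776·0.741432·0.638485 = 157.077782
B₀ = V₀ − E₀ = 272.6346 − 157.077782 = 115.556818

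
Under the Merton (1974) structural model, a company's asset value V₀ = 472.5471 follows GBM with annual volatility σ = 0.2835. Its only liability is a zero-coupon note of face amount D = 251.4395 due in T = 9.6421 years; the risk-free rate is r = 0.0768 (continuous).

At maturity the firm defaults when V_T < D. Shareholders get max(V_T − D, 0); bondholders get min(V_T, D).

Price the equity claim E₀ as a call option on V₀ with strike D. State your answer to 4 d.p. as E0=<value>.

d₁ = [ln(V₀/D) + (r + σ²/2)T] / (σ√T)
   = [ln(472.5471/251.4395) + (0.0768 + 0.5·0.2835²)·9.6421] / (0.2835·√9.6421)
   = [0.630935 + 1.127992] / 0.880317 = 1.998062
d₂ = d₁ − σ√T = 1.998062 − 0.880317 = 1.117745
N(d₁) = 0.977145,  N(d₂) = 0.868162,  e^(−rT) = 0.476869
E₀ = V₀·N(d₁) − D·e^(−rT)·N(d₂)
   = 472.5471·0.977145 − 251.4395·0.476869·0.868162 = 357.651177

E0=357.6512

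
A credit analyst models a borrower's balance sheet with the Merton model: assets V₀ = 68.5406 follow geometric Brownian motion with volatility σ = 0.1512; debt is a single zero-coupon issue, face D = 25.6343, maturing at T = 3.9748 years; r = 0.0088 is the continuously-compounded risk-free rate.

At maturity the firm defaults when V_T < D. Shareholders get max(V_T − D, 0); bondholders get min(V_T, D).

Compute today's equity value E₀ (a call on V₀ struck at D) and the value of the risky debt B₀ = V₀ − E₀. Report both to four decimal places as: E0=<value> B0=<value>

E0=43.7886 B0=24.7520

d₁ = [ln(V₀/D) + (r + σ²/2)T] / (σ√T)
   = [ln(68.5406/25.6343) + (0.0088 + 0.5·0.1512²)·3.9748] / (0.1512·√3.9748)
   = [0.983495 + 0.080413] / 0.301446 = 3.529349
d₂ = d₁ − σ√T = 3.529349 − 0.301446 = 3.227903
N(d₁) = 0.999792,  N(d₂) = 0.999376,  e^(−rT) = 0.965626
E₀ = V₀·N(d₁) − D·e^(−rT)·N(d₂)
   = 68.5406·0.999792 − 25.6343·0.965626·0.999376 = 43.788600
B₀ = V₀ − E₀ = 68.5406 − 43.788600 = 24.752000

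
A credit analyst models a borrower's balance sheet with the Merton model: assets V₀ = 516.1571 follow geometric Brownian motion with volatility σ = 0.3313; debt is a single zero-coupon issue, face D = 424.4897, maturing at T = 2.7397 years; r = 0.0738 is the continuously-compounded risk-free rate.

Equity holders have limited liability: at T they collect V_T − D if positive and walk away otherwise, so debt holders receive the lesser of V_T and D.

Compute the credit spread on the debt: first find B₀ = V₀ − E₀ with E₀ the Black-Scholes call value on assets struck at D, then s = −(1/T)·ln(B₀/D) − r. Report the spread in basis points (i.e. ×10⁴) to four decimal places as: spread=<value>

spread=342.7224

d₁ = [ln(V₀/D) + (r + σ²/2)T] / (σ√T)
   = [ln(516.1571/424.4897) + (0.0738 + 0.5·0.3313²)·2.7397] / (0.3313·√2.7397)
   = [0.195523 + 0.352544] / 0.548369 = 0.999450
d₂ = d₁ − σ√T = 0.999450 − 0.548369 = 0.451081
N(d₁) = 0.841212,  N(d₂) = 0.674034,  e^(−rT) = 0.816940
E₀ = V₀·N(d₁) − D·e^(−rT)·N(d₂)
   = 516.1571·0.841212 − 424.4897·0.816940·0.674034 = 200.453998
B₀ = V₀ − E₀ = 516.1571 − 200.453998 = 315.703102
spread = −(1/T)·ln(B₀/D) − r = −(1/2.7397)·ln(315.703102/424.4897) − 0.0738 = 0.03427224
in basis points: 0.03427224 × 10⁴ = 342.7224 bp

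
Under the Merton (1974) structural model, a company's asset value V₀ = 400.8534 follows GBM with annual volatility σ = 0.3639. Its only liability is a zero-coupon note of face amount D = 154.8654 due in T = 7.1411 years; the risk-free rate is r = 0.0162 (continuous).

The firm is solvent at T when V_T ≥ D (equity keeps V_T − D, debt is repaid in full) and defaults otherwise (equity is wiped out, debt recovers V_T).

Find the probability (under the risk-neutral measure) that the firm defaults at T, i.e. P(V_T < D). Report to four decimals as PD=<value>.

d₁ = [ln(V₀/D) + (r + σ²/2)T] / (σ√T)
   = [ln(400.8534/154.8654) + (0.0162 + 0.5·0.3639²)·7.1411] / (0.3639·√7.1411)
   = [0.951039 + 0.588510] / 0.972444 = 1.583175
d₂ = d₁ − σ√T = 1.583175 − 0.972444 = 0.610731
risk-neutral PD = N(−d₂) = N(-0.610731) = 0.270689

PD=0.2707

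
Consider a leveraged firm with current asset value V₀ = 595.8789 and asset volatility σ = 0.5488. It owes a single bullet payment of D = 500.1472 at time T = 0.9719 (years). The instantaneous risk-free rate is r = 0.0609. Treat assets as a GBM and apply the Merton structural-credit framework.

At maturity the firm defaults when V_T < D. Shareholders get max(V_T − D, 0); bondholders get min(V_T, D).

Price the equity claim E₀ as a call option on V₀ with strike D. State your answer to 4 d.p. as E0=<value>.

d₁ = [ln(V₀/D) + (r + σ²/2)T] / (σ√T)
   = [ln(595.8789/500.1472) + (0.0609 + 0.5·0.5488²)·0.9719] / (0.5488·√0.9719)
   = [0.175135 + 0.205548] / 0.541034 = 0.703620
d₂ = d₁ − σ√T = 0.703620 − 0.541034 = 0.162586
N(d₁) = 0.759165,  N(d₂) = 0.564578,  e^(−rT) = 0.942529
E₀ = V₀·N(d₁) − D·e^(−rT)·N(d₂)
   = 595.8789·0.759165 − 500.1472·0.942529·0.564578 = 186.226876

E0=186.2269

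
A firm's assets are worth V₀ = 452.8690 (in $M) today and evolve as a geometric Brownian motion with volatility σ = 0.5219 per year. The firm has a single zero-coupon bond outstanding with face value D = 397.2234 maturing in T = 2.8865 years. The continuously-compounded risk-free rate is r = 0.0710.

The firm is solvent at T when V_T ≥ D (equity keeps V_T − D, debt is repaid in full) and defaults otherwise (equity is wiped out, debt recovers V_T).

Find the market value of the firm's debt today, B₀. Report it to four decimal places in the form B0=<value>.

d₁ = [ln(V₀/D) + (r + σ²/2)T] / (σ√T)
   = [ln(452.8690/397.2234) + (0.0710 + 0.5·0.5219²)·2.8865] / (0.5219·√2.8865)
   = [0.131104 + 0.598053] / 0.886693 = 0.822334
d₂ = d₁ − σ√T = 0.822334 − 0.886693 = -0.064359
N(d₁) = 0.794557,  N(d₂) = 0.474342,  e^(−rT) = 0.814695
E₀ = V₀·N(d₁) − D·e^(−rT)·N(d₂)
   = 452.8690·0.794557 − 397.2234·0.814695·0.474342 = 206.325315
B₀ = V₀ − E₀ = 452.8690 − 206.325315 = 246.543685

B0=246.5437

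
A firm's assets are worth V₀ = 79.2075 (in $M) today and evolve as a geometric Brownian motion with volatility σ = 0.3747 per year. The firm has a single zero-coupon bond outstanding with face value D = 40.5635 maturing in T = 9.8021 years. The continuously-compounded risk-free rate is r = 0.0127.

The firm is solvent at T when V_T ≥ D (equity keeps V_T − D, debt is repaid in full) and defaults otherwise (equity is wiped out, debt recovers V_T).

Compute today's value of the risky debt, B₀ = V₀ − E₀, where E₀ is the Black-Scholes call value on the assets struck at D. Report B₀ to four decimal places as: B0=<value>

d₁ = [ln(V₀/D) + (r + σ²/2)T] / (σ√T)
   = [ln(79.2075/40.5635) + (0.0127 + 0.5·0.3747²)·9.8021] / (0.3747·√9.8021)
   = [0.669202 + 0.812595] / 1.173122 = 1.263122
d₂ = d₁ − σ√T = 1.263122 − 1.173122 = 0.090000
N(d₁) = 0.896727,  N(d₂) = 0.535856,  e^(−rT) = 0.882950
E₀ = V₀·N(d₁) − D·e^(−rT)·N(d₂)
   = 79.2075·0.896727 − 40.5635·0.882950·0.535856 = 51.835545
B₀ = V₀ − E₀ = 79.2075 − 51.835545 = 27.371955

B0=27.3720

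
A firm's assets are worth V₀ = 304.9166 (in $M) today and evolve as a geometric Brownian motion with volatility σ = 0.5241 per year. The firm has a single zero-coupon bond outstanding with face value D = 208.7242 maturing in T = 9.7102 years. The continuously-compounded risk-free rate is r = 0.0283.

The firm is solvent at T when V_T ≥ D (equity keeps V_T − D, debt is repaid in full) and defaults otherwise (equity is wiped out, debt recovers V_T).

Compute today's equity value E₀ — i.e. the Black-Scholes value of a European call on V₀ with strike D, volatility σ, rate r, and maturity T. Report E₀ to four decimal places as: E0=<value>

E0=217.1260

d₁ = [ln(V₀/D) + (r + σ²/2)T] / (σ√T)
   = [ln(304.9166/208.7242) + (0.0283 + 0.5·0.5241²)·9.7102] / (0.5241·√9.7102)
   = [0.379025 + 1.608401] / 1.633158 = 1.216922
d₂ = d₁ − σ√T = 1.216922 − 1.633158 = -0.416236
N(d₁) = 0.888183,  N(d₂) = 0.338619,  e^(−rT) = 0.759725
E₀ = V₀·N(d₁) − D·e^(−rT)·N(d₂)
   = 304.9166·0.888183 − 208.7242·0.759725·0.338619 = 217.125987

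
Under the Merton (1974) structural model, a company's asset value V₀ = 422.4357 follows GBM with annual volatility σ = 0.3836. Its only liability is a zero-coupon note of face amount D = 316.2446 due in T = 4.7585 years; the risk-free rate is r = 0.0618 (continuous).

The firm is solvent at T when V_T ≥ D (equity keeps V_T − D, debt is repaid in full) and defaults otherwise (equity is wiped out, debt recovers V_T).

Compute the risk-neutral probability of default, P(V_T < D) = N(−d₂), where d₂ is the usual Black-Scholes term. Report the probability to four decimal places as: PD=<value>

PD=0.3901

d₁ = [ln(V₀/D) + (r + σ²/2)T] / (σ√T)
   = [ln(422.4357/316.2446) + (0.0618 + 0.5·0.3836²)·4.7585] / (0.3836·√4.7585)
   = [0.289521 + 0.644179] / 0.836785 = 1.115820
d₂ = d₁ − σ√T = 1.115820 − 0.836785 = 0.279035
risk-neutral PD = N(−d₂) = N(-0.279035) = 0.390109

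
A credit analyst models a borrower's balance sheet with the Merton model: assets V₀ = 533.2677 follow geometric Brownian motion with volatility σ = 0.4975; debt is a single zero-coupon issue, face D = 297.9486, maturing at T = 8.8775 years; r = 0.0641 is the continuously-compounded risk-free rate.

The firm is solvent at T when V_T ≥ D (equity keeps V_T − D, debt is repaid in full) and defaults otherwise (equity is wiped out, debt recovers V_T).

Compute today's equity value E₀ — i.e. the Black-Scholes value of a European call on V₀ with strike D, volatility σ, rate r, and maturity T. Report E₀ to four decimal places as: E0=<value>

d₁ = [ln(V₀/D) + (r + σ²/2)T] / (σ√T)
   = [ln(533.2677/297.9486) + (0.0641 + 0.5·0.4975²)·8.8775] / (0.4975·√8.8775)
   = [0.582103 + 1.667666] / 1.482308 = 1.517747
d₂ = d₁ − σ√T = 1.517747 − 1.482308 = 0.035439
N(d₁) = 0.935461,  N(d₂) = 0.514135,  e^(−rT) = 0.566064
E₀ = V₀·N(d₁) − D·e^(−rT)·N(d₂)
   = 533.2677·0.935461 − 297.9486·0.566064·0.514135 = 412.138051

E0=412.1381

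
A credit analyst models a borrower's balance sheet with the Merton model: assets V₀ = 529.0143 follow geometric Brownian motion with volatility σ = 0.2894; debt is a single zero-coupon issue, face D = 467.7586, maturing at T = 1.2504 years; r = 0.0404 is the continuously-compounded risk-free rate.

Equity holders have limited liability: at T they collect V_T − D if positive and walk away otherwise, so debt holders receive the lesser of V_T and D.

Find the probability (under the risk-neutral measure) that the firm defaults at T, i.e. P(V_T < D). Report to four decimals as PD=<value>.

PD=0.3540

d₁ = [ln(V₀/D) + (r + σ²/2)T] / (σ√T)
   = [ln(529.0143/467.7586) + (0.0404 + 0.5·0.2894²)·1.2504] / (0.2894·√1.2504)
   = [0.123063 + 0.102878] / 0.323611 = 0.698188
d₂ = d₁ − σ√T = 0.698188 − 0.323611 = 0.374577
risk-neutral PD = N(−d₂) = N(-0.374577) = 0.353987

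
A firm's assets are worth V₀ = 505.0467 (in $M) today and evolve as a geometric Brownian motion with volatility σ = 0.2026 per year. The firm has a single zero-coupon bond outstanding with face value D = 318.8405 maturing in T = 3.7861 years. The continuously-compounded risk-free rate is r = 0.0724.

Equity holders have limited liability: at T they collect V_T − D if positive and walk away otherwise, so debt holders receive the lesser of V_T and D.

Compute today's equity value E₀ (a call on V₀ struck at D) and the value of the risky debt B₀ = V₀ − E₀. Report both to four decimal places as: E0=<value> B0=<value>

E0=264.3061 B0=240.7406

d₁ = [ln(V₀/D) + (r + σ²/2)T] / (σ√T)
   = [ln(505.0467/318.8405) + (0.0724 + 0.5·0.2026²)·3.7861] / (0.2026·√3.7861)
   = [0.459960 + 0.351817] / 0.394217 = 2.059213
d₂ = d₁ − σ√T = 2.059213 − 0.394217 = 1.664996
N(d₁) = 0.980263,  N(d₂) = 0.952043,  e^(−rT) = 0.760246
E₀ = V₀·N(d₁) − D·e^(−rT)·N(d₂)
   = 505.0467·0.980263 − 318.8405·0.760246·0.952043 = 264.306110
B₀ = V₀ − E₀ = 505.0467 − 264.306110 = 240.740590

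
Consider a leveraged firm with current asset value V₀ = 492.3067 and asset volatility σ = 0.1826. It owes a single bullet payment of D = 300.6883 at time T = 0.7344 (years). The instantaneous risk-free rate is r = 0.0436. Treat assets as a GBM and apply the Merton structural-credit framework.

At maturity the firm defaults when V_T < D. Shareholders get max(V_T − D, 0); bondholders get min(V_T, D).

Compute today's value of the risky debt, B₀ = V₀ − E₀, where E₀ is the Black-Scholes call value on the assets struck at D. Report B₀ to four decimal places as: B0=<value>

B0=291.2067

d₁ = [ln(V₀/D) + (r + σ²/2)T] / (σ√T)
   = [ln(492.3067/300.6883) + (0.0436 + 0.5·0.1826²)·0.7344] / (0.1826·√0.7344)
   = [0.493028 + 0.044263] / 0.156483 = 3.433543
d₂ = d₁ − σ√T = 3.433543 − 0.156483 = 3.277060
N(d₁) = 0.999702,  N(d₂) = 0.999476,  e^(−rT) = 0.968487
E₀ = V₀·N(d₁) − D·e^(−rT)·N(d₂)
   = 492.3067·0.999702 − 300.6883·0.968487·0.999476 = 201.099967
B₀ = V₀ − E₀ = 492.3067 − 201.099967 = 291.206733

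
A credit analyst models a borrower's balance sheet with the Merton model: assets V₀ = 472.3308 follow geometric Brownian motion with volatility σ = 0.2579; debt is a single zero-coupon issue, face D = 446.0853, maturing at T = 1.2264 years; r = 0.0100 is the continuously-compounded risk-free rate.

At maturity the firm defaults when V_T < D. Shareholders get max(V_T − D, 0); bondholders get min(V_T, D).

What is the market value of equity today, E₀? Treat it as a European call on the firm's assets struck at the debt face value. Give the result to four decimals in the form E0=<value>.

d₁ = [ln(V₀/D) + (r + σ²/2)T] / (σ√T)
   = [ln(472.3308/446.0853) + (0.0100 + 0.5·0.2579²)·1.2264] / (0.2579·√1.2264)
   = [0.057169 + 0.053049] / 0.285606 = 0.385912
d₂ = d₁ − σ√T = 0.385912 − 0.285606 = 0.100306
N(d₁) = 0.650219,  N(d₂) = 0.539949,  e^(−rT) = 0.987811
E₀ = V₀·N(d₁) − D·e^(−rT)·N(d₂)
   = 472.3308·0.650219 − 446.0853·0.987811·0.539949 = 69.190970

E0=69.1910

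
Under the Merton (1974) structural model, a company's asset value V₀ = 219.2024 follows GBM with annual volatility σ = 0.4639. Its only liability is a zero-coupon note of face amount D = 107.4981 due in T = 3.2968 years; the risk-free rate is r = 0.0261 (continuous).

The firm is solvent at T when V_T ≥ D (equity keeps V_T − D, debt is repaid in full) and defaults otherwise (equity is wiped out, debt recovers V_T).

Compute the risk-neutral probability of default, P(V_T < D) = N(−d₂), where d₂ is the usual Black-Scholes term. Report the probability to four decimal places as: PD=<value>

d₁ = [ln(V₀/D) + (r + σ²/2)T] / (σ√T)
   = [ln(219.2024/107.4981) + (0.0261 + 0.5·0.4639²)·3.2968] / (0.4639·√3.2968)
   = [0.712522 + 0.440787] / 0.842308 = 1.369227
d₂ = d₁ − σ√T = 1.369227 − 0.842308 = 0.526919
risk-neutral PD = N(−d₂) = N(-0.526919) = 0.299125

PD=0.2991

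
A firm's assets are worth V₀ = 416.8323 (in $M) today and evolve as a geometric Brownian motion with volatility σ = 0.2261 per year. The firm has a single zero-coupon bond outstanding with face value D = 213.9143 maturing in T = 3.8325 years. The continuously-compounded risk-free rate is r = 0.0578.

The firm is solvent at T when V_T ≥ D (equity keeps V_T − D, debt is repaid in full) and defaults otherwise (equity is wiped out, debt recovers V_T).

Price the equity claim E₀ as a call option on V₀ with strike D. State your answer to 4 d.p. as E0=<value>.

d₁ = [ln(V₀/D) + (r + σ²/2)T] / (σ√T)
   = [ln(416.8323/213.9143) + (0.0578 + 0.5·0.2261²)·3.8325] / (0.2261·√3.8325)
   = [0.667109 + 0.319480] / 0.442631 = 2.228919
d₂ = d₁ − σ√T = 2.228919 − 0.442631 = 1.786288
N(d₁) = 0.987090,  N(d₂) = 0.962974,  e^(−rT) = 0.801301
E₀ = V₀·N(d₁) − D·e^(−rT)·N(d₂)
   = 416.8323·0.987090 − 213.9143·0.801301·0.962974 = 246.388049

E0=246.3880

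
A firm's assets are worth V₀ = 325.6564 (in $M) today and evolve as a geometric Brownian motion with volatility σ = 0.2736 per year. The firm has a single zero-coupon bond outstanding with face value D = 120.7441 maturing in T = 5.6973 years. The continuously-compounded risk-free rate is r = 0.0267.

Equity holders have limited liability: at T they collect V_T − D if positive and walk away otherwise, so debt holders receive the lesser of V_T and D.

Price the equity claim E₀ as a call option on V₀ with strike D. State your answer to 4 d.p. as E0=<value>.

d₁ = [ln(V₀/D) + (r + σ²/2)T] / (σ√T)
   = [ln(325.6564/120.7441) + (0.0267 + 0.5·0.2736²)·5.6973] / (0.2736·√5.6973)
   = [0.992169 + 0.365359] / 0.653056 = 2.078731
d₂ = d₁ − σ√T = 2.078731 − 0.653056 = 1.425675
N(d₁) = 0.981179,  N(d₂) = 0.923019,  e^(−rT) = 0.858887
E₀ = V₀·N(d₁) − D·e^(−rT)·N(d₂)
   = 325.6564·0.981179 − 120.7441·0.858887·0.923019 = 223.805039

E0=223.8050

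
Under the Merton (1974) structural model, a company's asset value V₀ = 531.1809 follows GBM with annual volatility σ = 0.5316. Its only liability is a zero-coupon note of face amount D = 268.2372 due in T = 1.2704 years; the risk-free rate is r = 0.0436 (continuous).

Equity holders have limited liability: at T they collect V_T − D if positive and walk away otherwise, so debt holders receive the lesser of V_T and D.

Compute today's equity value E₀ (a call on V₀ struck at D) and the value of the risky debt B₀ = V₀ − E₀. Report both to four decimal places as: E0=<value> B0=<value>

d₁ = [ln(V₀/D) + (r + σ²/2)T] / (σ√T)
   = [ln(531.1809/268.2372) + (0.0436 + 0.5·0.5316²)·1.2704] / (0.5316·√1.2704)
   = [0.683231 + 0.234896] / 0.599177 = 1.532313
d₂ = d₁ − σ√T = 1.532313 − 0.599177 = 0.933136
N(d₁) = 0.937277,  N(d₂) = 0.824625,  e^(−rT) = 0.946117
E₀ = V₀·N(d₁) − D·e^(−rT)·N(d₂)
   = 531.1809·0.937277 − 268.2372·0.946117·0.824625 = 288.587464
B₀ = V₀ − E₀ = 531.1809 − 288.587464 = 242.593436

E0=288.5875 B0=242.5934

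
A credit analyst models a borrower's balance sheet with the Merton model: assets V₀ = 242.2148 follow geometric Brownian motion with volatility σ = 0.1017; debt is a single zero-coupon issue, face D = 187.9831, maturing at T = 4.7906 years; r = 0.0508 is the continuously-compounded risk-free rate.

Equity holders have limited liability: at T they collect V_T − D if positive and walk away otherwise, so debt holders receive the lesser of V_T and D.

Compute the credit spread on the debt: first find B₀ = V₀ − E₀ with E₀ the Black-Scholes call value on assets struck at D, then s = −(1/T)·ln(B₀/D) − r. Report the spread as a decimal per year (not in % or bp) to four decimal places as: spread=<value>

d₁ = [ln(V₀/D) + (r + σ²/2)T] / (σ√T)
   = [ln(242.2148/187.9831) + (0.0508 + 0.5·0.1017²)·4.7906] / (0.1017·√4.7906)
   = [0.253473 + 0.268137] / 0.222595 = 2.343310
d₂ = d₁ − σ√T = 2.343310 − 0.222595 = 2.120715
N(d₁) = 0.990443,  N(d₂) = 0.983027,  e^(−rT) = 0.783987
E₀ = V₀·N(d₁) − D·e^(−rT)·N(d₂)
   = 242.2148·0.990443 − 187.9831·0.783987·0.983027 = 95.025060
B₀ = V₀ − E₀ = 242.2148 − 95.025060 = 147.189740
spread = −(1/T)·ln(B₀/D) − r = −(1/4.7906)·ln(147.189740/187.9831) − 0.0508 = 0.00026449

spread=0.0003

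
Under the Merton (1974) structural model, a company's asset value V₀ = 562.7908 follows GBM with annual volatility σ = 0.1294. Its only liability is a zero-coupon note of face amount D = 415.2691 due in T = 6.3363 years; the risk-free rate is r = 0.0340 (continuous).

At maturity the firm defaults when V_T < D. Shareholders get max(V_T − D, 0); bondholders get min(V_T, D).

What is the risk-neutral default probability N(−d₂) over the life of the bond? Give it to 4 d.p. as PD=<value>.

d₁ = [ln(V₀/D) + (r + σ²/2)T] / (σ√T)
   = [ln(562.7908/415.2691) + (0.0340 + 0.5·0.1294²)·6.3363] / (0.1294·√6.3363)
   = [0.303981 + 0.268483] / 0.325726 = 1.757503
d₂ = d₁ − σ√T = 1.757503 − 0.325726 = 1.431777
risk-neutral PD = N(−d₂) = N(-1.431777) = 0.076104

PD=0.0761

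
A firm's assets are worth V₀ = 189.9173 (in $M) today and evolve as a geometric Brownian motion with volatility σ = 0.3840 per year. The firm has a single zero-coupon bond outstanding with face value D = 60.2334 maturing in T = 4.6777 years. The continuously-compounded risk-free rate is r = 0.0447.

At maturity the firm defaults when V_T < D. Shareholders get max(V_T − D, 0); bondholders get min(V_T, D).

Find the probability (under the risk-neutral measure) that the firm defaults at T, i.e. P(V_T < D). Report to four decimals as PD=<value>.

d₁ = [ln(V₀/D) + (r + σ²/2)T] / (σ√T)
   = [ln(189.9173/60.2334) + (0.0447 + 0.5·0.3840²)·4.6777] / (0.3840·√4.6777)
   = [1.148362 + 0.553971] / 0.830515 = 2.049731
d₂ = d₁ − σ√T = 2.049731 − 0.830515 = 1.219217
risk-neutral PD = N(−d₂) = N(-1.219217) = 0.111381

PD=0.1114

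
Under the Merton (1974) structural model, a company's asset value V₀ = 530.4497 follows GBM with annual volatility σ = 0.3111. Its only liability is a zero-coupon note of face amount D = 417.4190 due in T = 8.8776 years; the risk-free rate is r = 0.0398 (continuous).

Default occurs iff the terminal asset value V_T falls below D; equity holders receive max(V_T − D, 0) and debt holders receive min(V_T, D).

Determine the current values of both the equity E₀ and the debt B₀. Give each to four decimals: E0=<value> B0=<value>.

E0=291.7586 B0=238.6911

d₁ = [ln(V₀/D) + (r + σ²/2)T] / (σ√T)
   = [ln(530.4497/417.4190) + (0.0398 + 0.5·0.3111²)·8.8776] / (0.3111·√8.8776)
   = [0.239635 + 0.782930] / 0.926932 = 1.103171
d₂ = d₁ − σ√T = 1.103171 − 0.926932 = 0.176239
N(d₁) = 0.865024,  N(d₂) = 0.569947,  e^(−rT) = 0.702346
E₀ = V₀·N(d₁) − D·e^(−rT)·N(d₂)
   = 530.4497·0.865024 − 417.4190·0.702346·0.569947 = 291.758556
B₀ = V₀ − E₀ = 530.4497 − 291.758556 = 238.691144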